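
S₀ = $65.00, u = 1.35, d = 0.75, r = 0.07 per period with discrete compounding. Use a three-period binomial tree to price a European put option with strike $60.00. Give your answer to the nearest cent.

Risk-neutral probability p = (1 + 0.07 − 0.75)/(1.35 − 0.75) = 0.3200/0.6000 = 0.5333
Terminal stock prices: S_uuu = 159.9, S_uud = 88.85, S_udd = 49.36, S_ddd = 27.42
Terminal payoffs (K − S): max(-99.92, 0) = 0, max(-28.85, 0) = 0, max(10.64, 0) = 10.64, max(32.58, 0) = 32.58
Node uu (S = 118.5): V_uu = 1/1.07·[0.5333·0.0000 + 0.4667·0.0000] = 0.0000
Node ud (S = 65.81): V_ud = 1/1.07·[0.5333·0.0000 + 0.4667·10.6406] = 4.6408
Node dd (S = 36.56): V_dd = 1/1.07·[0.5333·10.6406 + 0.4667·32.5781] = 19.5123
Node u (S = 87.75): V_u = 1/1.07·[0.5333·0.0000 + 0.4667·4.6408] = 2.0240
Node d (S = 48.75): V_d = 1/1.07·[0.5333·4.6408 + 0.4667·19.5123] = 10.8232
Node 0 (S = 65): V_0 = 1/1.07·[0.5333·2.0240 + 0.4667·10.8232] = 5.7292

$5.73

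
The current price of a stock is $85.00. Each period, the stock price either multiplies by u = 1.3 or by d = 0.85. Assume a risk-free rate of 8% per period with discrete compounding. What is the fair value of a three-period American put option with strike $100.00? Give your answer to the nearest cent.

$15.00

Risk-neutral probability p = (1 + 0.08 − 0.85)/(1.3 − 0.85) = 0.2300/0.4500 = 0.5111
Terminal stock prices: S_uuu = 186.7, S_uud = 122.1, S_udd = 79.84, S_ddd = 52.2
Terminal payoffs (K − S): max(-86.75, 0) = 0, max(-22.1, 0) = 0, max(20.16, 0) = 20.16, max(47.8, 0) = 47.8
Node uu (S = 143.7): continuation = 1/1.08·[0.5111·0.0000 + 0.4889·0.0000] = 0.0000; exercise value = 0.0000 ≤ continuation, so V_uu = 0.0000
Node ud (S = 93.92): continuation = 1/1.08·[0.5111·0.0000 + 0.4889·20.1638] = 9.1276; exercise value = 6.0750 ≤ continuation, so V_ud = 9.1276
Node dd (S = 61.41): continuation = 1/1.08·[0.5111·20.1638 + 0.4889·47.7994] = 31.1801; exercise value = 38.5875 > continuation, so V_dd = 38.5875 (exercise)
Node u (S = 110.5): continuation = 1/1.08·[0.5111·0.0000 + 0.4889·9.1276] = 4.1318; exercise value = 0.0000 ≤ continuation, so V_u = 4.1318
Node d (S = 72.25): continuation = 1/1.08·[0.5111·9.1276 + 0.4889·38.5875] = 21.7872; exercise value = 27.7500 > continuation, so V_d = 27.7500 (exercise)
Node 0 (S = 85): continuation = 1/1.08·[0.5111·4.1318 + 0.4889·27.7500] = 14.5171; exercise value = 15.0000 > continuation, so V_0 = 15.0000 (exercise)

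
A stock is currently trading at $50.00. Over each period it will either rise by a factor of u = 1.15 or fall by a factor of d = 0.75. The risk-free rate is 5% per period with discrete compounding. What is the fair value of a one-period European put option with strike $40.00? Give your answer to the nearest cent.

$0.60

Risk-neutral probability p = (1 + 0.05 − 0.75)/(1.15 − 0.75) = 0.3000/0.4000 = 0.7500
Terminal stock prices: S_u = 57.5, S_d = 37.5
Terminal payoffs (K − S): max(-17.5, 0) = 0, max(2.5, 0) = 2.5
Node 0 (S = 50): V_0 = 1/1.05·[0.7500·0.0000 + 0.2500·2.5000] = 0.5952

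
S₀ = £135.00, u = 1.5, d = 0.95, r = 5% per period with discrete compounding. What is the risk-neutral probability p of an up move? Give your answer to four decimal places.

p = 0.1818

Risk-neutral probability p = (1 + 0.05 − 0.95)/(1.5 − 0.95) = 0.1000/0.5500 = 0.1818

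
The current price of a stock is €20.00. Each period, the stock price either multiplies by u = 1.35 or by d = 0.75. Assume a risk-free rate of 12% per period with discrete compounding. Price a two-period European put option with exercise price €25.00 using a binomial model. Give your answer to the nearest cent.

€3.40

Risk-neutral probability p = (1 + 0.12 − 0.75)/(1.35 − 0.75) = 0.3700/0.6000 = 0.6167
Terminal stock prices: S_uu = 36.45, S_ud = 20.25, S_dd = 11.25
Terminal payoffs (K − S): max(-11.45, 0) = 0, max(4.75, 0) = 4.75, max(13.75, 0) = 13.75
Node u (S = 27): V_u = 1/1.12·[0.6167·0.0000 + 0.3833·4.7500] = 1.6257
Node d (S = 15): V_d = 1/1.12·[0.6167·4.7500 + 0.3833·13.7500] = 7.3214
Node 0 (S = 20): V_0 = 1/1.12·[0.6167·1.6257 + 0.3833·7.3214] = 3.4010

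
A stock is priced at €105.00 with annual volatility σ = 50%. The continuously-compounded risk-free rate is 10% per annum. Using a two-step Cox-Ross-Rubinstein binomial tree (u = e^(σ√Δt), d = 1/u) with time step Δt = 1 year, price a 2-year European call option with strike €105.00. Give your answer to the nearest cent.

CRR parameters: u = e^(σ√Δt) = e^(0.5·√1) = 1.6487, d = 1/u = 0.6065
Per-period rate: rΔt = 0.1·1 = 0.1, so R = e^0.1 = 1.1052
Risk-neutral probability p = (e^0.1 − 0.6065)/(1.6487 − 0.6065) = 0.4986/1.0422 = 0.4785
Terminal stock prices: S_uu = 285.4, S_ud = 105, S_dd = 38.63
Terminal payoffs (S − K): max(180.4, 0) = 180.4, max(0, 0) = 0, max(-66.37, 0) = 0
Node u (S = 173.1): V_u = e^(−0.1)·[0.4785·180.4196 + 0.5215·0.0000] = 78.1078
Node d (S = 63.69): V_d = e^(−0.1)·[0.4785·0.0000 + 0.5215·0.0000] = 0.0000
Node 0 (S = 105): V_0 = e^(−0.1)·[0.4785·78.1078 + 0.5215·0.0000] = 33.8147

€33.81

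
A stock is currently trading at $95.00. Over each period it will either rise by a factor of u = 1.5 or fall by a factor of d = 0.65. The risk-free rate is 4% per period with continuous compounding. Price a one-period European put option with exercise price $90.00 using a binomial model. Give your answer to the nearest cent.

$14.66

Risk-neutral probability p = (e^0.04 − 0.65)/(1.5 − 0.65) = 0.3908/0.8500 = 0.4598
Terminal stock prices: S_u = 142.5, S_d = 61.75
Terminal payoffs (K − S): max(-52.5, 0) = 0, max(28.25, 0) = 28.25
Node 0 (S = 95): V_0 = e^(−0.04)·[0.4598·0.0000 + 0.5402·28.2500] = 14.6629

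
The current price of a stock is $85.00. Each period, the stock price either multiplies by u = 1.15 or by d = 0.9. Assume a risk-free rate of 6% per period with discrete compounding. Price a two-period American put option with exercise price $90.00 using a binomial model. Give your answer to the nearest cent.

$5.00

Risk-neutral probability p = (1 + 0.06 − 0.9)/(1.15 − 0.9) = 0.1600/0.2500 = 0.6400
Terminal stock prices: S_uu = 112.4, S_ud = 87.97, S_dd = 68.85
Terminal payoffs (K − S): max(-22.41, 0) = 0, max(2.025, 0) = 2.025, max(21.15, 0) = 21.15
Node u (S = 97.75): continuation = 1/1.06·[0.6400·0.0000 + 0.3600·2.0250] = 0.6877; exercise value = 0.0000 ≤ continuation, so V_u = 0.6877
Node d (S = 76.5): continuation = 1/1.06·[0.6400·2.0250 + 0.3600·21.1500] = 8.4057; exercise value = 13.5000 > continuation, so V_d = 13.5000 (exercise)
Node 0 (S = 85): continuation = 1/1.06·[0.6400·0.6877 + 0.3600·13.5000] = 5.0001; exercise value = 5.0000 ≤ continuation, so V_0 = 5.0001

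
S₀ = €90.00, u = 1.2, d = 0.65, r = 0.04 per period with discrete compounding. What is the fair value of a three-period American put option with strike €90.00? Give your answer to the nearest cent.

Risk-neutral probability p = (1 + 0.04 − 0.65)/(1.2 − 0.65) = 0.3900/0.5500 = 0.7091
Terminal stock prices: S_uuu = 155.5, S_uud = 84.24, S_udd = 45.63, S_ddd = 24.72
Terminal payoffs (K − S): max(-65.52, 0) = 0, max(5.76, 0) = 5.76, max(44.37, 0) = 44.37, max(65.28, 0) = 65.28
Node uu (S = 129.6): continuation = 1/1.04·[0.7091·0.0000 + 0.2909·5.7600] = 1.6112; exercise value = 0.0000 ≤ continuation, so V_uu = 1.6112
Node ud (S = 70.2): continuation = 1/1.04·[0.7091·5.7600 + 0.2909·44.3700] = 16.3385; exercise value = 19.8000 > continuation, so V_ud = 19.8000 (exercise)
Node dd (S = 38.03): continuation = 1/1.04·[0.7091·44.3700 + 0.2909·65.2837] = 48.5135; exercise value = 51.9750 > continuation, so V_dd = 51.9750 (exercise)
Node u (S = 108): continuation = 1/1.04·[0.7091·1.6112 + 0.2909·19.8000] = 6.6370; exercise value = 0.0000 ≤ continuation, so V_u = 6.6370
Node d (S = 58.5): continuation = 1/1.04·[0.7091·19.8000 + 0.2909·51.9750] = 28.0385; exercise value = 31.5000 > continuation, so V_d = 31.5000 (exercise)
Node 0 (S = 90): continuation = 1/1.04·[0.7091·6.6370 + 0.2909·31.5000] = 13.3364; exercise value = 0.0000 ≤ continuation, so V_0 = 13.3364

€13.34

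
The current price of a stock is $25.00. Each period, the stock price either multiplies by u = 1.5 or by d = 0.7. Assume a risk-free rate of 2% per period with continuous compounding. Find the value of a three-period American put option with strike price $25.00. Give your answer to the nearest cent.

Risk-neutral probability p = (e^0.02 − 0.7)/(1.5 − 0.7) = 0.3202/0.8000 = 0.4003
Terminal stock prices: S_uuu = 84.38, S_uud = 39.38, S_udd = 18.37, S_ddd = 8.575
Terminal payoffs (K − S): max(-59.38, 0) = 0, max(-14.38, 0) = 0, max(6.625, 0) = 6.625, max(16.43, 0) = 16.43
Node uu (S = 56.25): continuation = e^(−0.02)·[0.4003·0.0000 + 0.5997·0.0000] = 0.0000; exercise value = 0.0000 ≤ continuation, so V_uu = 0.0000
Node ud (S = 26.25): continuation = e^(−0.02)·[0.4003·0.0000 + 0.5997·6.6250] = 3.8947; exercise value = 0.0000 ≤ continuation, so V_ud = 3.8947
Node dd (S = 12.25): continuation = e^(−0.02)·[0.4003·6.6250 + 0.5997·16.4250] = 12.2550; exercise value = 12.7500 > continuation, so V_dd = 12.7500 (exercise)
Node u (S = 37.5): continuation = e^(−0.02)·[0.4003·0.0000 + 0.5997·3.8947] = 2.2896; exercise value = 0.0000 ≤ continuation, so V_u = 2.2896
Node d (S = 17.5): continuation = e^(−0.02)·[0.4003·3.8947 + 0.5997·12.7500] = 9.0233; exercise value = 7.5000 ≤ continuation, so V_d = 9.0233
Node 0 (S = 25): continuation = e^(−0.02)·[0.4003·2.2896 + 0.5997·9.0233] = 6.2028; exercise value = 0.0000 ≤ continuation, so V_0 = 6.2028

$6.20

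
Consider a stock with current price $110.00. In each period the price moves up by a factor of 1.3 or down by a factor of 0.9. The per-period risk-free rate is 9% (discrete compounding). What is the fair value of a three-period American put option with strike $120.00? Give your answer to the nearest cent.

Risk-neutral probability p = (1 + 0.09 − 0.9)/(1.3 − 0.9) = 0.1900/0.4000 = 0.4750
Terminal stock prices: S_uuu = 241.7, S_uud = 167.3, S_udd = 115.8, S_ddd = 80.19
Terminal payoffs (K − S): max(-121.7, 0) = 0, max(-47.31, 0) = 0, max(4.17, 0) = 4.17, max(39.81, 0) = 39.81
Node uu (S = 185.9): continuation = 1/1.09·[0.4750·0.0000 + 0.5250·0.0000] = 0.0000; exercise value = 0.0000 ≤ continuation, so V_uu = 0.0000
Node ud (S = 128.7): continuation = 1/1.09·[0.4750·0.0000 + 0.5250·4.1700] = 2.0085; exercise value = 0.0000 ≤ continuation, so V_ud = 2.0085
Node dd (S = 89.1): continuation = 1/1.09·[0.4750·4.1700 + 0.5250·39.8100] = 20.9917; exercise value = 30.9000 > continuation, so V_dd = 30.9000 (exercise)
Node u (S = 143): continuation = 1/1.09·[0.4750·0.0000 + 0.5250·2.0085] = 0.9674; exercise value = 0.0000 ≤ continuation, so V_u = 0.9674
Node d (S = 99): continuation = 1/1.09·[0.4750·2.0085 + 0.5250·30.9000] = 15.7583; exercise value = 21.0000 > continuation, so V_d = 21.0000 (exercise)
Node 0 (S = 110): continuation = 1/1.09·[0.4750·0.9674 + 0.5250·21.0000] = 10.5362; exercise value = 10.0000 ≤ continuation, so V_0 = 10.5362

$10.54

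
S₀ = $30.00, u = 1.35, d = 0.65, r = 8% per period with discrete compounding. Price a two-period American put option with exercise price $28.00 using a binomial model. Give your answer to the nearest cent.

Risk-neutral probability p = (1 + 0.08 − 0.65)/(1.35 − 0.65) = 0.4300/0.7000 = 0.6143
Terminal stock prices: S_uu = 54.68, S_ud = 26.32, S_dd = 12.68
Terminal payoffs (K − S): max(-26.68, 0) = 0, max(1.675, 0) = 1.675, max(15.32, 0) = 15.32
Node u (S = 40.5): continuation = 1/1.08·[0.6143·0.0000 + 0.3857·1.6750] = 0.5982; exercise value = 0.0000 ≤ continuation, so V_u = 0.5982
Node d (S = 19.5): continuation = 1/1.08·[0.6143·1.6750 + 0.3857·15.3250] = 6.4259; exercise value = 8.5000 > continuation, so V_d = 8.5000 (exercise)
Node 0 (S = 30): continuation = 1/1.08·[0.6143·0.5982 + 0.3857·8.5000] = 3.3760; exercise value = 0.0000 ≤ continuation, so V_0 = 3.3760

$3.38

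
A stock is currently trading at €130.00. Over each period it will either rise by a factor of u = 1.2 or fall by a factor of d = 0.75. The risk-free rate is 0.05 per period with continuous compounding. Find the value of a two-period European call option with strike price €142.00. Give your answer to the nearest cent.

€18.33

Risk-neutral probability p = (e^0.05 − 0.75)/(1.2 − 0.75) = 0.3013/0.4500 = 0.6695
Terminal stock prices: S_uu = 187.2, S_ud = 117, S_dd = 73.12
Terminal payoffs (S − K): max(45.2, 0) = 45.2, max(-25, 0) = 0, max(-68.88, 0) = 0
Node u (S = 156): V_u = e^(−0.05)·[0.6695·45.2000 + 0.3305·0.0000] = 28.7852
Node d (S = 97.5): V_d = e^(−0.05)·[0.6695·0.0000 + 0.3305·0.0000] = 0.0000
Node 0 (S = 130): V_0 = e^(−0.05)·[0.6695·28.7852 + 0.3305·0.0000] = 18.3315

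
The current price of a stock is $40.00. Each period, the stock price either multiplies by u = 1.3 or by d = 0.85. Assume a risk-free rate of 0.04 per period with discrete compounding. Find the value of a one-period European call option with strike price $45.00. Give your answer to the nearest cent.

Risk-neutral probability p = (1 + 0.04 − 0.85)/(1.3 − 0.85) = 0.1900/0.4500 = 0.4222
Terminal stock prices: S_u = 52, S_d = 34
Terminal payoffs (S − K): max(7, 0) = 7, max(-11, 0) = 0
Node 0 (S = 40): V_0 = 1/1.04·[0.4222·7.0000 + 0.5778·0.0000] = 2.8419

$2.84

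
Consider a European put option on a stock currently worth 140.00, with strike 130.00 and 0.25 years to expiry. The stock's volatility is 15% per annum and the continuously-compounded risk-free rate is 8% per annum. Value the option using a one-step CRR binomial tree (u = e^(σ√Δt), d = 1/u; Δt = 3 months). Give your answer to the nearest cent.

0.04

CRR parameters: u = e^(σ√Δt) = e^(0.15·√0.25) = 1.0779, d = 1/u = 0.9277
Per-period rate: rΔt = 0.08·0.25 = 0.02, so R = e^0.02 = 1.0202
Risk-neutral probability p = (e^0.02 − 0.9277)/(1.0779 − 0.9277) = 0.0925/0.1501 = 0.6158
Terminal stock prices: S_u = 150.9, S_d = 129.9
Terminal payoffs (K − S): max(-20.9, 0) = 0, max(0.1159, 0) = 0.1159
Node 0 (S = 140): V_0 = e^(−0.02)·[0.6158·0.0000 + 0.3842·0.1159] = 0.0437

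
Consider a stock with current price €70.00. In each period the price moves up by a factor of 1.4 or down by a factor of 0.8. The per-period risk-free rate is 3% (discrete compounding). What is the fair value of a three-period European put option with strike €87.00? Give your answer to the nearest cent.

Risk-neutral probability p = (1 + 0.03 − 0.8)/(1.4 − 0.8) = 0.2300/0.6000 = 0.3833
Terminal stock prices: S_uuu = 192.1, S_uud = 109.8, S_udd = 62.72, S_ddd = 35.84
Terminal payoffs (K − S): max(-105.1, 0) = 0, max(-22.76, 0) = 0, max(24.28, 0) = 24.28, max(51.16, 0) = 51.16
Node uu (S = 137.2): V_uu = 1/1.03·[0.3833·0.0000 + 0.6167·0.0000] = 0.0000
Node ud (S = 78.4): V_ud = 1/1.03·[0.3833·0.0000 + 0.6167·24.2800] = 14.5366
Node dd (S = 44.8): V_dd = 1/1.03·[0.3833·24.2800 + 0.6167·51.1600] = 39.6660
Node u (S = 98): V_u = 1/1.03·[0.3833·0.0000 + 0.6167·14.5366] = 8.7031
Node d (S = 56): V_d = 1/1.03·[0.3833·14.5366 + 0.6167·39.6660] = 29.1583
Node 0 (S = 70): V_0 = 1/1.03·[0.3833·8.7031 + 0.6167·29.1583] = 20.6963

€20.70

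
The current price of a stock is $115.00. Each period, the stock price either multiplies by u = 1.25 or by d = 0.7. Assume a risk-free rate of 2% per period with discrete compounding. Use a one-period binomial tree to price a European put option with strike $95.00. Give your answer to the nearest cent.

$5.94

Risk-neutral probability p = (1 + 0.02 − 0.7)/(1.25 − 0.7) = 0.3200/0.5500 = 0.5818
Terminal stock prices: S_u = 143.8, S_d = 80.5
Terminal payoffs (K − S): max(-48.75, 0) = 0, max(14.5, 0) = 14.5
Node 0 (S = 115): V_0 = 1/1.02·[0.5818·0.0000 + 0.4182·14.5000] = 5.9447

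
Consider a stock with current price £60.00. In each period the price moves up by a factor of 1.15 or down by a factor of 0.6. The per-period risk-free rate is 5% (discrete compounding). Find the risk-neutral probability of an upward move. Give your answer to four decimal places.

Risk-neutral probability p = (1 + 0.05 − 0.6)/(1.15 − 0.6) = 0.4500/0.5500 = 0.8182

p = 0.8182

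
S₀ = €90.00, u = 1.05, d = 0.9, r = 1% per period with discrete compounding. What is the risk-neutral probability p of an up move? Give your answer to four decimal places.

Risk-neutral probability p = (1 + 0.01 − 0.9)/(1.05 − 0.9) = 0.1100/0.1500 = 0.7333

p = 0.7333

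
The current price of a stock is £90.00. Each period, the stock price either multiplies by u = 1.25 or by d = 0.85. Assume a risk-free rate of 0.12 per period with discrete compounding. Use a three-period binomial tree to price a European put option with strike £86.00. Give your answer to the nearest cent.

Risk-neutral probability p = (1 + 0.12 − 0.85)/(1.25 − 0.85) = 0.2700/0.4000 = 0.6750
Terminal stock prices: S_uuu = 175.8, S_uud = 119.5, S_udd = 81.28, S_ddd = 55.27
Terminal payoffs (K − S): max(-89.78, 0) = 0, max(-33.53, 0) = 0, max(4.719, 0) = 4.719, max(30.73, 0) = 30.73
Node uu (S = 140.6): V_uu = 1/1.12·[0.6750·0.0000 + 0.3250·0.0000] = 0.0000
Node ud (S = 95.62): V_ud = 1/1.12·[0.6750·0.0000 + 0.3250·4.7188] = 1.3693
Node dd (S = 65.02): V_dd = 1/1.12·[0.6750·4.7188 + 0.3250·30.7288] = 11.7607
Node u (S = 112.5): V_u = 1/1.12·[0.6750·0.0000 + 0.3250·1.3693] = 0.3973
Node d (S = 76.5): V_d = 1/1.12·[0.6750·1.3693 + 0.3250·11.7607] = 4.2379
Node 0 (S = 90): V_0 = 1/1.12·[0.6750·0.3973 + 0.3250·4.2379] = 1.4692

£1.47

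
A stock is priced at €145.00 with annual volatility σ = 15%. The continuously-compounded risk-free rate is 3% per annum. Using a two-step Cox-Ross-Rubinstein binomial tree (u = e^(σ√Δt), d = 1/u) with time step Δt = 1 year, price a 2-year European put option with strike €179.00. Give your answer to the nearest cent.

€28.58

CRR parameters: u = e^(σ√Δt) = e^(0.15·√1) = 1.1618, d = 1/u = 0.8607
Per-period rate: rΔt = 0.03·1 = 0.03, so R = e^0.03 = 1.0305
Risk-neutral probability p = (e^0.03 − 0.8607)/(1.1618 − 0.8607) = 0.1697/0.3011 = 0.5637
Terminal stock prices: S_uu = 195.7, S_ud = 145, S_dd = 107.4
Terminal payoffs (K − S): max(-16.73, 0) = 0, max(34, 0) = 34, max(71.58, 0) = 71.58
Node u (S = 168.5): V_u = e^(−0.03)·[0.5637·0.0000 + 0.4363·34.0000] = 14.3956
Node d (S = 124.8): V_d = e^(−0.03)·[0.5637·34.0000 + 0.4363·71.5814] = 48.9071
Node 0 (S = 145): V_0 = e^(−0.03)·[0.5637·14.3956 + 0.4363·48.9071] = 28.5823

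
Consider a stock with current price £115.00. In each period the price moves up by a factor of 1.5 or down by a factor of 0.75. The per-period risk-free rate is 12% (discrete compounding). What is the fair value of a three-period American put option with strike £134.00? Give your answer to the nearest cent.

Risk-neutral probability p = (1 + 0.12 − 0.75)/(1.5 − 0.75) = 0.3700/0.7500 = 0.4933
Terminal stock prices: S_uuu = 388.1, S_uud = 194.1, S_udd = 97.03, S_ddd = 48.52
Terminal payoffs (K − S): max(-254.1, 0) = 0, max(-60.06, 0) = 0, max(36.97, 0) = 36.97, max(85.48, 0) = 85.48
Node uu (S = 258.8): continuation = 1/1.12·[0.4933·0.0000 + 0.5067·0.0000] = 0.0000; exercise value = 0.0000 ≤ continuation, so V_uu = 0.0000
Node ud (S = 129.4): continuation = 1/1.12·[0.4933·0.0000 + 0.5067·36.9688] = 16.7240; exercise value = 4.6250 ≤ continuation, so V_ud = 16.7240
Node dd (S = 64.69): continuation = 1/1.12·[0.4933·36.9688 + 0.5067·85.4844] = 54.9554; exercise value = 69.3125 > continuation, so V_dd = 69.3125 (exercise)
Node u (S = 172.5): continuation = 1/1.12·[0.4933·0.0000 + 0.5067·16.7240] = 7.5656; exercise value = 0.0000 ≤ continuation, so V_u = 7.5656
Node d (S = 86.25): continuation = 1/1.12·[0.4933·16.7240 + 0.5067·69.3125] = 38.7222; exercise value = 47.7500 > continuation, so V_d = 47.7500 (exercise)
Node 0 (S = 115): continuation = 1/1.12·[0.4933·7.5656 + 0.5067·47.7500] = 24.9337; exercise value = 19.0000 ≤ continuation, so V_0 = 24.9337

£24.93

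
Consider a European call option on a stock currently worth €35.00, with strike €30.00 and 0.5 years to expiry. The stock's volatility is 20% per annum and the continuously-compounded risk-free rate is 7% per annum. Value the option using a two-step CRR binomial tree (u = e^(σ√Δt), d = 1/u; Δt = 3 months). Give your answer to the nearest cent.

€6.28

CRR parameters: u = e^(σ√Δt) = e^(0.2·√0.25) = 1.1052, d = 1/u = 0.9048
Per-period rate: rΔt = 0.07·0.25 = 0.0175, so R = e^0.0175 = 1.0177
Risk-neutral probability p = (e^0.0175 − 0.9048)/(1.1052 − 0.9048) = 0.1128/0.2003 = 0.5631
Terminal stock prices: S_uu = 42.75, S_ud = 35, S_dd = 28.66
Terminal payoffs (S − K): max(12.75, 0) = 12.75, max(5, 0) = 5, max(-1.344, 0) = 0
Node u (S = 38.68): V_u = e^(−0.0175)·[0.5631·12.7491 + 0.4369·5.0000] = 9.2014
Node d (S = 31.67): V_d = e^(−0.0175)·[0.5631·5.0000 + 0.4369·0.0000] = 2.7669
Node 0 (S = 35): V_0 = e^(−0.0175)·[0.5631·9.2014 + 0.4369·2.7669] = 6.2796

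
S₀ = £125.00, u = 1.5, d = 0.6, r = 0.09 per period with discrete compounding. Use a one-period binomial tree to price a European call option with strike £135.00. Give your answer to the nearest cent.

£26.22

Risk-neutral probability p = (1 + 0.09 − 0.6)/(1.5 − 0.6) = 0.4900/0.9000 = 0.5444
Terminal stock prices: S_u = 187.5, S_d = 75
Terminal payoffs (S − K): max(52.5, 0) = 52.5, max(-60, 0) = 0
Node 0 (S = 125): V_0 = 1/1.09·[0.5444·52.5000 + 0.4556·0.0000] = 26.2232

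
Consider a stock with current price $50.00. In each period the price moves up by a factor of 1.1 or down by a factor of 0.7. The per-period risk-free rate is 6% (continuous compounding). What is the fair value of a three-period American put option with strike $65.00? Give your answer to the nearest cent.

Risk-neutral probability p = (e^0.06 − 0.7)/(1.1 − 0.7) = 0.3618/0.4000 = 0.9046
Terminal stock prices: S_uuu = 66.55, S_uud = 42.35, S_udd = 26.95, S_ddd = 17.15
Terminal payoffs (K − S): max(-1.55, 0) = 0, max(22.65, 0) = 22.65, max(38.05, 0) = 38.05, max(47.85, 0) = 47.85
Node uu (S = 60.5): continuation = e^(−0.06)·[0.9046·0.0000 + 0.0954·22.6500] = 2.0352; exercise value = 4.5000 > continuation, so V_uu = 4.5000 (exercise)
Node ud (S = 38.5): continuation = e^(−0.06)·[0.9046·22.6500 + 0.0954·38.0500] = 22.7147; exercise value = 26.5000 > continuation, so V_ud = 26.5000 (exercise)
Node dd (S = 24.5): continuation = e^(−0.06)·[0.9046·38.0500 + 0.0954·47.8500] = 36.7147; exercise value = 40.5000 > continuation, so V_dd = 40.5000 (exercise)
Node u (S = 55): continuation = e^(−0.06)·[0.9046·4.5000 + 0.0954·26.5000] = 6.2147; exercise value = 10.0000 > continuation, so V_u = 10.0000 (exercise)
Node d (S = 35): continuation = e^(−0.06)·[0.9046·26.5000 + 0.0954·40.5000] = 26.2147; exercise value = 30.0000 > continuation, so V_d = 30.0000 (exercise)
Node 0 (S = 50): continuation = e^(−0.06)·[0.9046·10.0000 + 0.0954·30.0000] = 11.2147; exercise value = 15.0000 > continuation, so V_0 = 15.0000 (exercise)

$15.00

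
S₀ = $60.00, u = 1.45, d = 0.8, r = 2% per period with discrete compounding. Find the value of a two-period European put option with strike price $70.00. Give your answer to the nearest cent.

$13.46

Risk-neutral probability p = (1 + 0.02 − 0.8)/(1.45 − 0.8) = 0.2200/0.6500 = 0.3385
Terminal stock prices: S_uu = 126.2, S_ud = 69.6, S_dd = 38.4
Terminal payoffs (K − S): max(-56.15, 0) = 0, max(0.4, 0) = 0.4, max(31.6, 0) = 31.6
Node u (S = 87): V_u = 1/1.02·[0.3385·0.0000 + 0.6615·0.4000] = 0.2594
Node d (S = 48): V_d = 1/1.02·[0.3385·0.4000 + 0.6615·31.6000] = 20.6275
Node 0 (S = 60): V_0 = 1/1.02·[0.3385·0.2594 + 0.6615·20.6275] = 13.4644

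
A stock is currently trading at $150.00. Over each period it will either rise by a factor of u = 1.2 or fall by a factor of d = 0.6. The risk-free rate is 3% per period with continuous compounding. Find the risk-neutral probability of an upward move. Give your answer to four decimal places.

Risk-neutral probability p = (e^0.03 − 0.6)/(1.2 − 0.6) = 0.4305/0.6000 = 0.7174

p = 0.7174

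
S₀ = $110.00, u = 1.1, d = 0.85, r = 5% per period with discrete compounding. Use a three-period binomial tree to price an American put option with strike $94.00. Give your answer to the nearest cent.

$0.89

Risk-neutral probability p = (1 + 0.05 − 0.85)/(1.1 − 0.85) = 0.2000/0.2500 = 0.8000
Terminal stock prices: S_uuu = 146.4, S_uud = 113.1, S_udd = 87.42, S_ddd = 67.55
Terminal payoffs (K − S): max(-52.41, 0) = 0, max(-19.14, 0) = 0, max(6.578, 0) = 6.578, max(26.45, 0) = 26.45
Node uu (S = 133.1): continuation = 1/1.05·[0.8000·0.0000 + 0.2000·0.0000] = 0.0000; exercise value = 0.0000 ≤ continuation, so V_uu = 0.0000
Node ud (S = 102.9): continuation = 1/1.05·[0.8000·0.0000 + 0.2000·6.5775] = 1.2529; exercise value = 0.0000 ≤ continuation, so V_ud = 1.2529
Node dd (S = 79.47): continuation = 1/1.05·[0.8000·6.5775 + 0.2000·26.4463] = 10.0488; exercise value = 14.5250 > continuation, so V_dd = 14.5250 (exercise)
Node u (S = 121): continuation = 1/1.05·[0.8000·0.0000 + 0.2000·1.2529] = 0.2386; exercise value = 0.0000 ≤ continuation, so V_u = 0.2386
Node d (S = 93.5): continuation = 1/1.05·[0.8000·1.2529 + 0.2000·14.5250] = 3.7212; exercise value = 0.5000 ≤ continuation, so V_d = 3.7212
Node 0 (S = 110): continuation = 1/1.05·[0.8000·0.2386 + 0.2000·3.7212] = 0.8906; exercise value = 0.0000 ≤ continuation, so V_0 = 0.8906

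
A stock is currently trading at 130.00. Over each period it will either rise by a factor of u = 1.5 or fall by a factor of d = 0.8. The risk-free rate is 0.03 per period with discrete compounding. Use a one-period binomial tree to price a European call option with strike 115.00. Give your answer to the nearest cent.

25.52

Risk-neutral probability p = (1 + 0.03 − 0.8)/(1.5 − 0.8) = 0.2300/0.7000 = 0.3286
Terminal stock prices: S_u = 195, S_d = 104
Terminal payoffs (S − K): max(80, 0) = 80, max(-11, 0) = 0
Node 0 (S = 130): V_0 = 1/1.03·[0.3286·80.0000 + 0.6714·0.0000] = 25.5201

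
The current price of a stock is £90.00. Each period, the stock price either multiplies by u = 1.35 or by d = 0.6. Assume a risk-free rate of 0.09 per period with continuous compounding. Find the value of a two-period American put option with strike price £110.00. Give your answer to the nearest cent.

£24.42

Risk-neutral probability p = (e^0.09 − 0.6)/(1.35 − 0.6) = 0.4942/0.7500 = 0.6589
Terminal stock prices: S_uu = 164, S_ud = 72.9, S_dd = 32.4
Terminal payoffs (K − S): max(-54.03, 0) = 0, max(37.1, 0) = 37.1, max(77.6, 0) = 77.6
Node u (S = 121.5): continuation = e^(−0.09)·[0.6589·0.0000 + 0.3411·37.1000] = 11.5657; exercise value = 0.0000 ≤ continuation, so V_u = 11.5657
Node d (S = 54): continuation = e^(−0.09)·[0.6589·37.1000 + 0.3411·77.6000] = 46.5324; exercise value = 56.0000 > continuation, so V_d = 56.0000 (exercise)
Node 0 (S = 90): continuation = e^(−0.09)·[0.6589·11.5657 + 0.3411·56.0000] = 24.4223; exercise value = 20.0000 ≤ continuation, so V_0 = 24.4223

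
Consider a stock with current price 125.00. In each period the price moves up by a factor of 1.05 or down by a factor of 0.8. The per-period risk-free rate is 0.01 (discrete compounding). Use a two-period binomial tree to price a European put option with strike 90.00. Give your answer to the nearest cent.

0.25

Risk-neutral probability p = (1 + 0.01 − 0.8)/(1.05 − 0.8) = 0.2100/0.2500 = 0.8400
Terminal stock prices: S_uu = 137.8, S_ud = 105, S_dd = 80
Terminal payoffs (K − S): max(-47.81, 0) = 0, max(-15, 0) = 0, max(10, 0) = 10
Node u (S = 131.2): V_u = 1/1.01·[0.8400·0.0000 + 0.1600·0.0000] = 0.0000
Node d (S = 100): V_d = 1/1.01·[0.8400·0.0000 + 0.1600·10.0000] = 1.5842
Node 0 (S = 125): V_0 = 1/1.01·[0.8400·0.0000 + 0.1600·1.5842] = 0.2510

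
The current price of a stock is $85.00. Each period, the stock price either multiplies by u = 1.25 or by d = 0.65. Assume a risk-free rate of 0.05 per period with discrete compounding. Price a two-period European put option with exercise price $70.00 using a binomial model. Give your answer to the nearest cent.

$3.81

Risk-neutral probability p = (1 + 0.05 − 0.65)/(1.25 − 0.65) = 0.4000/0.6000 = 0.6667
Terminal stock prices: S_uu = 132.8, S_ud = 69.06, S_dd = 35.91
Terminal payoffs (K − S): max(-62.81, 0) = 0, max(0.9375, 0) = 0.9375, max(34.09, 0) = 34.09
Node u (S = 106.2): V_u = 1/1.05·[0.6667·0.0000 + 0.3333·0.9375] = 0.2976
Node d (S = 55.25): V_d = 1/1.05·[0.6667·0.9375 + 0.3333·34.0875] = 11.4167
Node 0 (S = 85): V_0 = 1/1.05·[0.6667·0.2976 + 0.3333·11.4167] = 3.8133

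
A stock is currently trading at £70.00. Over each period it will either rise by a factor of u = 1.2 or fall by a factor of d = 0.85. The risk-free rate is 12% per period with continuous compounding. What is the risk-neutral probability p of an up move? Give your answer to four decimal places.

Risk-neutral probability p = (e^0.12 − 0.85)/(1.2 − 0.85) = 0.2775/0.3500 = 0.7928

p = 0.7928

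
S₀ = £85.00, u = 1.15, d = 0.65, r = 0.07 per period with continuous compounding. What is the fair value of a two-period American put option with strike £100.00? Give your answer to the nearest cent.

£15.00

Risk-neutral probability p = (e^0.07 − 0.65)/(1.15 − 0.65) = 0.4225/0.5000 = 0.8450
Terminal stock prices: S_uu = 112.4, S_ud = 63.54, S_dd = 35.91
Terminal payoffs (K − S): max(-12.41, 0) = 0, max(36.46, 0) = 36.46, max(64.09, 0) = 64.09
Node u (S = 97.75): continuation = e^(−0.07)·[0.8450·0.0000 + 0.1550·36.4625] = 5.2690; exercise value = 2.2500 ≤ continuation, so V_u = 5.2690
Node d (S = 55.25): continuation = e^(−0.07)·[0.8450·36.4625 + 0.1550·64.0875] = 37.9894; exercise value = 44.7500 > continuation, so V_d = 44.7500 (exercise)
Node 0 (S = 85): continuation = e^(−0.07)·[0.8450·5.2690 + 0.1550·44.7500] = 10.6180; exercise value = 15.0000 > continuation, so V_0 = 15.0000 (exercise)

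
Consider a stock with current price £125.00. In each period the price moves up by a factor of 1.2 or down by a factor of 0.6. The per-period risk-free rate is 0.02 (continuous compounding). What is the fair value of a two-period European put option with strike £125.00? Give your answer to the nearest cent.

Risk-neutral probability p = (e^0.02 − 0.6)/(1.2 − 0.6) = 0.4202/0.6000 = 0.7003
Terminal stock prices: S_uu = 180, S_ud = 90, S_dd = 45
Terminal payoffs (K − S): max(-55, 0) = 0, max(35, 0) = 35, max(80, 0) = 80
Node u (S = 150): V_u = e^(−0.02)·[0.7003·0.0000 + 0.2997·35.0000] = 10.2806
Node d (S = 75): V_d = e^(−0.02)·[0.7003·35.0000 + 0.2997·80.0000] = 47.5248
Node 0 (S = 125): V_0 = e^(−0.02)·[0.7003·10.2806 + 0.2997·47.5248] = 21.0168

£21.02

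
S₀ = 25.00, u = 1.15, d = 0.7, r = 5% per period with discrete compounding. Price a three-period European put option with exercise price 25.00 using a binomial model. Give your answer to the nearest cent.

Risk-neutral probability p = (1 + 0.05 − 0.7)/(1.15 − 0.7) = 0.3500/0.4500 = 0.7778
Terminal stock prices: S_uuu = 38.02, S_uud = 23.14, S_udd = 14.09, S_ddd = 8.575
Terminal payoffs (K − S): max(-13.02, 0) = 0, max(1.856, 0) = 1.856, max(10.91, 0) = 10.91, max(16.43, 0) = 16.43
Node uu (S = 33.06): V_uu = 1/1.05·[0.7778·0.0000 + 0.2222·1.8563] = 0.3929
Node ud (S = 20.12): V_ud = 1/1.05·[0.7778·1.8563 + 0.2222·10.9125] = 3.6845
Node dd (S = 12.25): V_dd = 1/1.05·[0.7778·10.9125 + 0.2222·16.4250] = 11.5595
Node u (S = 28.75): V_u = 1/1.05·[0.7778·0.3929 + 0.2222·3.6845] = 1.0708
Node d (S = 17.5): V_d = 1/1.05·[0.7778·3.6845 + 0.2222·11.5595] = 5.1757
Node 0 (S = 25): V_0 = 1/1.05·[0.7778·1.0708 + 0.2222·5.1757] = 1.8886

1.89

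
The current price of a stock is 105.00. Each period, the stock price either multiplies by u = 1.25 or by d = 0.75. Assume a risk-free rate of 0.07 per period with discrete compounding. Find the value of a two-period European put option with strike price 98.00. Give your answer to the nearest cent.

Risk-neutral probability p = (1 + 0.07 − 0.75)/(1.25 − 0.75) = 0.3200/0.5000 = 0.6400
Terminal stock prices: S_uu = 164.1, S_ud = 98.44, S_dd = 59.06
Terminal payoffs (K − S): max(-66.06, 0) = 0, max(-0.4375, 0) = 0, max(38.94, 0) = 38.94
Node u (S = 131.2): V_u = 1/1.07·[0.6400·0.0000 + 0.3600·0.0000] = 0.0000
Node d (S = 78.75): V_d = 1/1.07·[0.6400·0.0000 + 0.3600·38.9375] = 13.1005
Node 0 (S = 105): V_0 = 1/1.07·[0.6400·0.0000 + 0.3600·13.1005] = 4.4076

4.41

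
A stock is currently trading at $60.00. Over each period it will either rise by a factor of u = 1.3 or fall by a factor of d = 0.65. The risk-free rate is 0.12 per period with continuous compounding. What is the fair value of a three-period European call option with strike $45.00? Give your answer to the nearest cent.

Risk-neutral probability p = (e^0.12 − 0.65)/(1.3 − 0.65) = 0.4775/0.6500 = 0.7346
Terminal stock prices: S_uuu = 131.8, S_uud = 65.91, S_udd = 32.96, S_ddd = 16.48
Terminal payoffs (S − K): max(86.82, 0) = 86.82, max(20.91, 0) = 20.91, max(-12.04, 0) = 0, max(-28.52, 0) = 0
Node uu (S = 101.4): V_uu = e^(−0.12)·[0.7346·86.8200 + 0.2654·20.9100] = 61.4886
Node ud (S = 50.7): V_ud = e^(−0.12)·[0.7346·20.9100 + 0.2654·0.0000] = 13.6237
Node dd (S = 25.35): V_dd = e^(−0.12)·[0.7346·0.0000 + 0.2654·0.0000] = 0.0000
Node u (S = 78): V_u = e^(−0.12)·[0.7346·61.4886 + 0.2654·13.6237] = 43.2691
Node d (S = 39): V_d = e^(−0.12)·[0.7346·13.6237 + 0.2654·0.0000] = 8.8764
Node 0 (S = 60): V_0 = e^(−0.12)·[0.7346·43.2691 + 0.2654·8.8764] = 30.2809

$30.28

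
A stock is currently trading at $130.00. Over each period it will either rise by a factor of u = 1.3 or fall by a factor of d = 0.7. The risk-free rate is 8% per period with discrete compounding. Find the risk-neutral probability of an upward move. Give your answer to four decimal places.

Risk-neutral probability p = (1 + 0.08 − 0.7)/(1.3 − 0.7) = 0.3800/0.6000 = 0.6333

p = 0.6333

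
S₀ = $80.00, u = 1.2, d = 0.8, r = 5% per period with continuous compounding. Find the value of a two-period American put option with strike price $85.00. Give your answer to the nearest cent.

$9.16

Risk-neutral probability p = (e^0.05 − 0.8)/(1.2 − 0.8) = 0.2513/0.4000 = 0.6282
Terminal stock prices: S_uu = 115.2, S_ud = 76.8, S_dd = 51.2
Terminal payoffs (K − S): max(-30.2, 0) = 0, max(8.2, 0) = 8.2, max(33.8, 0) = 33.8
Node u (S = 96): continuation = e^(−0.05)·[0.6282·0.0000 + 0.3718·8.2000] = 2.9002; exercise value = 0.0000 ≤ continuation, so V_u = 2.9002
Node d (S = 64): continuation = e^(−0.05)·[0.6282·8.2000 + 0.3718·33.8000] = 16.8545; exercise value = 21.0000 > continuation, so V_d = 21.0000 (exercise)
Node 0 (S = 80): continuation = e^(−0.05)·[0.6282·2.9002 + 0.3718·21.0000] = 9.1605; exercise value = 5.0000 ≤ continuation, so V_0 = 9.1605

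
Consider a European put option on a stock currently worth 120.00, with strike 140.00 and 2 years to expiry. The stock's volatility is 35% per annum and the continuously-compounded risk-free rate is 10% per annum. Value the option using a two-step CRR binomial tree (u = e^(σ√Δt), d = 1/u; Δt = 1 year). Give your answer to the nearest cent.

20.78

CRR parameters: u = e^(σ√Δt) = e^(0.35·√1) = 1.4191, d = 1/u = 0.7047
Per-period rate: rΔt = 0.1·1 = 0.1, so R = e^0.1 = 1.1052
Risk-neutral probability p = (e^0.1 − 0.7047)/(1.4191 − 0.7047) = 0.4005/0.7144 = 0.5606
Terminal stock prices: S_uu = 241.7, S_ud = 120, S_dd = 59.59
Terminal payoffs (K − S): max(-101.7, 0) = 0, max(20, 0) = 20, max(80.41, 0) = 80.41
Node u (S = 170.3): V_u = e^(−0.1)·[0.5606·0.0000 + 0.4394·20.0000] = 7.9517
Node d (S = 84.56): V_d = e^(−0.1)·[0.5606·20.0000 + 0.4394·80.4098] = 42.1147
Node 0 (S = 120): V_0 = e^(−0.1)·[0.5606·7.9517 + 0.4394·42.1147] = 20.7776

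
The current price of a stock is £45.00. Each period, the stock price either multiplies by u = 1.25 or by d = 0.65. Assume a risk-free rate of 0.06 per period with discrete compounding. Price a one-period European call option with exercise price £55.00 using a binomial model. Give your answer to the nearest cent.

£0.81

Risk-neutral probability p = (1 + 0.06 − 0.65)/(1.25 − 0.65) = 0.4100/0.6000 = 0.6833
Terminal stock prices: S_u = 56.25, S_d = 29.25
Terminal payoffs (S − K): max(1.25, 0) = 1.25, max(-25.75, 0) = 0
Node 0 (S = 45): V_0 = 1/1.06·[0.6833·1.2500 + 0.3167·0.0000] = 0.8058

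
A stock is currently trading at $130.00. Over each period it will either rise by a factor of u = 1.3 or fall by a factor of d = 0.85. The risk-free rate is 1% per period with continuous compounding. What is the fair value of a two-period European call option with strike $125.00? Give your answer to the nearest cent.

$20.12

Risk-neutral probability p = (e^0.01 − 0.85)/(1.3 − 0.85) = 0.1601/0.4500 = 0.3557
Terminal stock prices: S_uu = 219.7, S_ud = 143.7, S_dd = 93.92
Terminal payoffs (S − K): max(94.7, 0) = 94.7, max(18.65, 0) = 18.65, max(-31.08, 0) = 0
Node u (S = 169): V_u = e^(−0.01)·[0.3557·94.7000 + 0.6443·18.6500] = 45.2438
Node d (S = 110.5): V_d = e^(−0.01)·[0.3557·18.6500 + 0.6443·0.0000] = 6.5672
Node 0 (S = 130): V_0 = e^(−0.01)·[0.3557·45.2438 + 0.6443·6.5672] = 20.1210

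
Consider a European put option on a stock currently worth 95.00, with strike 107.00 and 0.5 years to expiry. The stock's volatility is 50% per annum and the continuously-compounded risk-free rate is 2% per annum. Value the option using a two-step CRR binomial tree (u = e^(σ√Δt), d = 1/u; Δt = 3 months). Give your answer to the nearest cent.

CRR parameters: u = e^(σ√Δt) = e^(0.5·√0.25) = 1.2840, d = 1/u = 0.7788
Per-period rate: rΔt = 0.02·0.25 = 0.005, so R = e^0.005 = 1.0050
Risk-neutral probability p = (e^0.005 − 0.7788)/(1.2840 − 0.7788) = 0.2262/0.5052 = 0.4477
Terminal stock prices: S_uu = 156.6, S_ud = 95, S_dd = 57.62
Terminal payoffs (K − S): max(-49.63, 0) = 0, max(12, 0) = 12, max(49.38, 0) = 49.38
Node u (S = 122): V_u = e^(−0.005)·[0.4477·0.0000 + 0.5523·12.0000] = 6.5940
Node d (S = 73.99): V_d = e^(−0.005)·[0.4477·12.0000 + 0.5523·49.3796] = 32.4803
Node 0 (S = 95): V_0 = e^(−0.005)·[0.4477·6.5940 + 0.5523·32.4803] = 20.7856

20.79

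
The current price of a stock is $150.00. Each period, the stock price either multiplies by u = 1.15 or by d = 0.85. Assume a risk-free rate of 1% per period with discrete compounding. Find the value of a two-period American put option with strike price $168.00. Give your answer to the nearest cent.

$23.93

Risk-neutral probability p = (1 + 0.01 − 0.85)/(1.15 − 0.85) = 0.1600/0.3000 = 0.5333
Terminal stock prices: S_uu = 198.4, S_ud = 146.6, S_dd = 108.4
Terminal payoffs (K − S): max(-30.37, 0) = 0, max(21.38, 0) = 21.38, max(59.63, 0) = 59.63
Node u (S = 172.5): continuation = 1/1.01·[0.5333·0.0000 + 0.4667·21.3750] = 9.8762; exercise value = 0.0000 ≤ continuation, so V_u = 9.8762
Node d (S = 127.5): continuation = 1/1.01·[0.5333·21.3750 + 0.4667·59.6250] = 38.8366; exercise value = 40.5000 > continuation, so V_d = 40.5000 (exercise)
Node 0 (S = 150): continuation = 1/1.01·[0.5333·9.8762 + 0.4667·40.5000] = 23.9280; exercise value = 18.0000 ≤ continuation, so V_0 = 23.9280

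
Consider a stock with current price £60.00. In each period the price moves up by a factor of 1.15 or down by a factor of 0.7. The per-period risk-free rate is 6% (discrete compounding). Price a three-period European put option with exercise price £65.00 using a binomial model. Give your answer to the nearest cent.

£5.86

Risk-neutral probability p = (1 + 0.06 − 0.7)/(1.15 − 0.7) = 0.3600/0.4500 = 0.8000
Terminal stock prices: S_uuu = 91.25, S_uud = 55.54, S_udd = 33.81, S_ddd = 20.58
Terminal payoffs (K − S): max(-26.25, 0) = 0, max(9.455, 0) = 9.455, max(31.19, 0) = 31.19, max(44.42, 0) = 44.42
Node uu (S = 79.35): V_uu = 1/1.06·[0.8000·0.0000 + 0.2000·9.4550] = 1.7840
Node ud (S = 48.3): V_ud = 1/1.06·[0.8000·9.4550 + 0.2000·31.1900] = 13.0208
Node dd (S = 29.4): V_dd = 1/1.06·[0.8000·31.1900 + 0.2000·44.4200] = 31.9208
Node u (S = 69): V_u = 1/1.06·[0.8000·1.7840 + 0.2000·13.0208] = 3.8031
Node d (S = 42): V_d = 1/1.06·[0.8000·13.0208 + 0.2000·31.9208] = 15.8498
Node 0 (S = 60): V_0 = 1/1.06·[0.8000·3.8031 + 0.2000·15.8498] = 5.8608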